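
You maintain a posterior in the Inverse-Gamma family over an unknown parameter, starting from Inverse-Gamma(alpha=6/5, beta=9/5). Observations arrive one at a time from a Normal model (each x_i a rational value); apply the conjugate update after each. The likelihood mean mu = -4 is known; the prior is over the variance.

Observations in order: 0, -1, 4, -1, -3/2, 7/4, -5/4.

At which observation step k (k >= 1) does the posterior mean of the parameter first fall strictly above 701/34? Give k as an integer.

obs 1: x=0 → posterior Inverse-Gamma(17/10, 49/5)
obs 2: x=-1 → posterior Inverse-Gamma(11/5, 143/10)
obs 3: x=4 → posterior Inverse-Gamma(27/10, 463/10)
obs 4: x=-1 → posterior Inverse-Gamma(16/5, 254/5)
obs 5: x=-3/2 → posterior Inverse-Gamma(37/10, 2157/40)
obs 6: x=7/4 → posterior Inverse-Gamma(21/5, 11273/160)
obs 7: x=-5/4 → posterior Inverse-Gamma(47/10, 5939/80)

k = 3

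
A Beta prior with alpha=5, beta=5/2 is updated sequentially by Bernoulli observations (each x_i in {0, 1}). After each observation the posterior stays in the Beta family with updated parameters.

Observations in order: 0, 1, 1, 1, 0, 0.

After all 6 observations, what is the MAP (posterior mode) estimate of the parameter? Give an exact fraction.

14/23

obs 1: x=0 → posterior Beta(5, 7/2)
obs 2: x=1 → posterior Beta(6, 7/2)
obs 3: x=1 → posterior Beta(7, 7/2)
obs 4: x=1 → posterior Beta(8, 7/2)
obs 5: x=0 → posterior Beta(8, 9/2)
obs 6: x=0 → posterior Beta(8, 11/2)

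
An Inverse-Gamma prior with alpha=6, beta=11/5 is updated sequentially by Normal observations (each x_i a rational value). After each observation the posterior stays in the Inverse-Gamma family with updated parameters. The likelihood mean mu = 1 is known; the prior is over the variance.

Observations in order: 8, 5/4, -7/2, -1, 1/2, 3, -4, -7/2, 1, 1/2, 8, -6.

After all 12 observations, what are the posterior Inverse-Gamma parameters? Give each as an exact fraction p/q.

alpha=12, beta=18037/160

obs 1: x=8 → posterior Inverse-Gamma(13/2, 267/10)
obs 2: x=5/4 → posterior Inverse-Gamma(7, 4277/160)
obs 3: x=-7/2 → posterior Inverse-Gamma(15/2, 5897/160)
obs 4: x=-1 → posterior Inverse-Gamma(8, 6217/160)
obs 5: x=1/2 → posterior Inverse-Gamma(17/2, 6237/160)
obs 6: x=3 → posterior Inverse-Gamma(9, 6557/160)
obs 7: x=-4 → posterior Inverse-Gamma(19/2, 8557/160)
obs 8: x=-7/2 → posterior Inverse-Gamma(10, 10177/160)
obs 9: x=1 → posterior Inverse-Gamma(21/2, 10177/160)
obs 10: x=1/2 → posterior Inverse-Gamma(11, 10197/160)
obs 11: x=8 → posterior Inverse-Gamma(23/2, 14117/160)
obs 12: x=-6 → posterior Inverse-Gamma(12, 18037/160)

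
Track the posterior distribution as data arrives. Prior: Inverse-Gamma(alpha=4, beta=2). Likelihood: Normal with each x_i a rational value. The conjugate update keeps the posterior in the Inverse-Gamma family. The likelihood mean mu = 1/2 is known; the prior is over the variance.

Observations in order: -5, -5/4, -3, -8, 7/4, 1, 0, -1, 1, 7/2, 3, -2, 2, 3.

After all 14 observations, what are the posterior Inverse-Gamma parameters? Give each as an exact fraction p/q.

obs 1: x=-5 → posterior Inverse-Gamma(9/2, 137/8)
obs 2: x=-5/4 → posterior Inverse-Gamma(5, 597/32)
obs 3: x=-3 → posterior Inverse-Gamma(11/2, 793/32)
obs 4: x=-8 → posterior Inverse-Gamma(6, 1949/32)
obs 5: x=7/4 → posterior Inverse-Gamma(13/2, 987/16)
obs 6: x=1 → posterior Inverse-Gamma(7, 989/16)
obs 7: x=0 → posterior Inverse-Gamma(15/2, 991/16)
obs 8: x=-1 → posterior Inverse-Gamma(8, 1009/16)
obs 9: x=1 → posterior Inverse-Gamma(17/2, 1011/16)
obs 10: x=7/2 → posterior Inverse-Gamma(9, 1083/16)
obs 11: x=3 → posterior Inverse-Gamma(19/2, 1133/16)
obs 12: x=-2 → posterior Inverse-Gamma(10, 1183/16)
obs 13: x=2 → posterior Inverse-Gamma(21/2, 1201/16)
obs 14: x=3 → posterior Inverse-Gamma(11, 1251/16)

alpha=11, beta=1251/16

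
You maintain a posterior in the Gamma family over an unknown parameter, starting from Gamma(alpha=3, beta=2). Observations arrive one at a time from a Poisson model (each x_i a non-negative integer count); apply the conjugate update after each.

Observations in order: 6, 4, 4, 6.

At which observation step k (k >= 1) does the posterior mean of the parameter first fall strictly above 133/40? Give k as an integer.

k = 3

obs 1: x=6 → posterior Gamma(9, 3)
obs 2: x=4 → posterior Gamma(13, 4)
obs 3: x=4 → posterior Gamma(17, 5)
obs 4: x=6 → posterior Gamma(23, 6)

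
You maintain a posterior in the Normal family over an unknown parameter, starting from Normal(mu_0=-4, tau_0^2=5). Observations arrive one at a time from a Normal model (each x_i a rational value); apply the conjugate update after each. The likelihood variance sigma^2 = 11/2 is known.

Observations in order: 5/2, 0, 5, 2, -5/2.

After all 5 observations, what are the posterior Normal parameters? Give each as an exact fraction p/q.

obs 1: x=5/2 → posterior Normal(-19/21, 55/21)
obs 2: x=0 → posterior Normal(-19/31, 55/31)
obs 3: x=5 → posterior Normal(31/41, 55/41)
obs 4: x=2 → posterior Normal(1, 55/51)
obs 5: x=-5/2 → posterior Normal(26/61, 55/61)

mu_0=26/61, tau_0^2=55/61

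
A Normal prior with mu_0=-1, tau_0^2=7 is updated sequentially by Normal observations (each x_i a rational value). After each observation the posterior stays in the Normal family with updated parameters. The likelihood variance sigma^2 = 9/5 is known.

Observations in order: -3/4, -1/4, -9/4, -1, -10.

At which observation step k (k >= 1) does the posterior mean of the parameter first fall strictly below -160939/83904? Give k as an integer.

k = 5

obs 1: x=-3/4 → posterior Normal(-141/176, 63/44)
obs 2: x=-1/4 → posterior Normal(-44/79, 63/79)
obs 3: x=-9/4 → posterior Normal(-491/456, 21/38)
obs 4: x=-1 → posterior Normal(-631/596, 63/149)
obs 5: x=-10 → posterior Normal(-2031/736, 63/184)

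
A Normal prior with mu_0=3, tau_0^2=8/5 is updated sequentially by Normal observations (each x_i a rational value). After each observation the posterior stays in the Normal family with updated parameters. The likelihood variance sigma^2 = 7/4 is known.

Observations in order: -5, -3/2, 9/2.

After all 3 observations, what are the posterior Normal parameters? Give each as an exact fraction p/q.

mu_0=41/131, tau_0^2=56/131

obs 1: x=-5 → posterior Normal(-55/67, 56/67)
obs 2: x=-3/2 → posterior Normal(-103/99, 56/99)
obs 3: x=9/2 → posterior Normal(41/131, 56/131)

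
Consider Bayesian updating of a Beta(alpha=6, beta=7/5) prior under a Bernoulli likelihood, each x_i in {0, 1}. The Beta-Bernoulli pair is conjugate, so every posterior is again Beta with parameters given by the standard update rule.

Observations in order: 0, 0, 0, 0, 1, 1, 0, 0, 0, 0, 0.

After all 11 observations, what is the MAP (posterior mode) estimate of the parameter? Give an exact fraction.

obs 1: x=0 → posterior Beta(6, 12/5)
obs 2: x=0 → posterior Beta(6, 17/5)
obs 3: x=0 → posterior Beta(6, 22/5)
obs 4: x=0 → posterior Beta(6, 27/5)
obs 5: x=1 → posterior Beta(7, 27/5)
obs 6: x=1 → posterior Beta(8, 27/5)
obs 7: x=0 → posterior Beta(8, 32/5)
obs 8: x=0 → posterior Beta(8, 37/5)
obs 9: x=0 → posterior Beta(8, 42/5)
obs 10: x=0 → posterior Beta(8, 47/5)
obs 11: x=0 → posterior Beta(8, 52/5)

35/82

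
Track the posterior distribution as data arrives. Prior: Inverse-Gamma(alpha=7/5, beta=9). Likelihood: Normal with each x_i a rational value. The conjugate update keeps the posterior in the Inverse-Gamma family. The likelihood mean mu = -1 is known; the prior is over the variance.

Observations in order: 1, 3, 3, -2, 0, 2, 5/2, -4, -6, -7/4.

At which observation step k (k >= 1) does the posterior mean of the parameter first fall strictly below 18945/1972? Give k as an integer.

k = 6

obs 1: x=1 → posterior Inverse-Gamma(19/10, 11)
obs 2: x=3 → posterior Inverse-Gamma(12/5, 19)
obs 3: x=3 → posterior Inverse-Gamma(29/10, 27)
obs 4: x=-2 → posterior Inverse-Gamma(17/5, 55/2)
obs 5: x=0 → posterior Inverse-Gamma(39/10, 28)
obs 6: x=2 → posterior Inverse-Gamma(22/5, 65/2)
obs 7: x=5/2 → posterior Inverse-Gamma(49/10, 309/8)
obs 8: x=-4 → posterior Inverse-Gamma(27/5, 345/8)
obs 9: x=-6 → posterior Inverse-Gamma(59/10, 445/8)
obs 10: x=-7/4 → posterior Inverse-Gamma(32/5, 1789/32)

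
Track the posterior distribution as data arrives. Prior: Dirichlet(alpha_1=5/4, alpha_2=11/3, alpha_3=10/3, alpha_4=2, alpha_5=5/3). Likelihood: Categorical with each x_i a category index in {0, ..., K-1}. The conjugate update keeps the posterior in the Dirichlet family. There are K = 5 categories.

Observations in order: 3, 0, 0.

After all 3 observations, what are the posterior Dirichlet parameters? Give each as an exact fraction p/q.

alpha_1=13/4, alpha_2=11/3, alpha_3=10/3, alpha_4=3, alpha_5=5/3

obs 1: x=3 → posterior Dirichlet(5/4, 11/3, 10/3, 3, 5/3)
obs 2: x=0 → posterior Dirichlet(9/4, 11/3, 10/3, 3, 5/3)
obs 3: x=0 → posterior Dirichlet(13/4, 11/3, 10/3, 3, 5/3)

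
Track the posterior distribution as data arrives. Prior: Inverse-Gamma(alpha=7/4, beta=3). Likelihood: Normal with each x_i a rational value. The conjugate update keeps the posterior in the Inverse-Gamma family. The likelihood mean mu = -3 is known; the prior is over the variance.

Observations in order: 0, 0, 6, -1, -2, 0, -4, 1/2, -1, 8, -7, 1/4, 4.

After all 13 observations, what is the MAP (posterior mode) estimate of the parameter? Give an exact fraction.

5325/296

obs 1: x=0 → posterior Inverse-Gamma(9/4, 15/2)
obs 2: x=0 → posterior Inverse-Gamma(11/4, 12)
obs 3: x=6 → posterior Inverse-Gamma(13/4, 105/2)
obs 4: x=-1 → posterior Inverse-Gamma(15/4, 109/2)
obs 5: x=-2 → posterior Inverse-Gamma(17/4, 55)
obs 6: x=0 → posterior Inverse-Gamma(19/4, 119/2)
obs 7: x=-4 → posterior Inverse-Gamma(21/4, 60)
obs 8: x=1/2 → posterior Inverse-Gamma(23/4, 529/8)
obs 9: x=-1 → posterior Inverse-Gamma(25/4, 545/8)
obs 10: x=8 → posterior Inverse-Gamma(27/4, 1029/8)
obs 11: x=-7 → posterior Inverse-Gamma(29/4, 1093/8)
obs 12: x=1/4 → posterior Inverse-Gamma(31/4, 4541/32)
obs 13: x=4 → posterior Inverse-Gamma(33/4, 5325/32)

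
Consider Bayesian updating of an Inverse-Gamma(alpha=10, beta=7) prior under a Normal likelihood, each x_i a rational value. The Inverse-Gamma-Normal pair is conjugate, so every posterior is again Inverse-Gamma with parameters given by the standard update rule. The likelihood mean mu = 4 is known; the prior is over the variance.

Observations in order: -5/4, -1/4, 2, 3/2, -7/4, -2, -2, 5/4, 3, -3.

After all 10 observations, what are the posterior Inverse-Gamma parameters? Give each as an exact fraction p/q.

alpha=15, beta=465/4

obs 1: x=-5/4 → posterior Inverse-Gamma(21/2, 665/32)
obs 2: x=-1/4 → posterior Inverse-Gamma(11, 477/16)
obs 3: x=2 → posterior Inverse-Gamma(23/2, 509/16)
obs 4: x=3/2 → posterior Inverse-Gamma(12, 559/16)
obs 5: x=-7/4 → posterior Inverse-Gamma(25/2, 1647/32)
obs 6: x=-2 → posterior Inverse-Gamma(13, 2223/32)
obs 7: x=-2 → posterior Inverse-Gamma(27/2, 2799/32)
obs 8: x=5/4 → posterior Inverse-Gamma(14, 365/4)
obs 9: x=3 → posterior Inverse-Gamma(29/2, 367/4)
obs 10: x=-3 → posterior Inverse-Gamma(15, 465/4)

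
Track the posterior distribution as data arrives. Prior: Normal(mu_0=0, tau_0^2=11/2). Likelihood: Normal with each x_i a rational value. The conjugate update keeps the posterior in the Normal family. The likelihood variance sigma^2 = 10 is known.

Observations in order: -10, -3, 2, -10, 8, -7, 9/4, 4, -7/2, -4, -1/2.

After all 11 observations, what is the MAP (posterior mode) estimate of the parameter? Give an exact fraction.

-319/188

obs 1: x=-10 → posterior Normal(-110/31, 110/31)
obs 2: x=-3 → posterior Normal(-143/42, 55/21)
obs 3: x=2 → posterior Normal(-121/53, 110/53)
obs 4: x=-10 → posterior Normal(-231/64, 55/32)
obs 5: x=8 → posterior Normal(-143/75, 22/15)
obs 6: x=-7 → posterior Normal(-110/43, 55/43)
obs 7: x=9/4 → posterior Normal(-781/388, 110/97)
obs 8: x=4 → posterior Normal(-605/432, 55/54)
obs 9: x=-7/2 → posterior Normal(-759/476, 110/119)
obs 10: x=-4 → posterior Normal(-187/104, 11/13)
obs 11: x=-1/2 → posterior Normal(-319/188, 110/141)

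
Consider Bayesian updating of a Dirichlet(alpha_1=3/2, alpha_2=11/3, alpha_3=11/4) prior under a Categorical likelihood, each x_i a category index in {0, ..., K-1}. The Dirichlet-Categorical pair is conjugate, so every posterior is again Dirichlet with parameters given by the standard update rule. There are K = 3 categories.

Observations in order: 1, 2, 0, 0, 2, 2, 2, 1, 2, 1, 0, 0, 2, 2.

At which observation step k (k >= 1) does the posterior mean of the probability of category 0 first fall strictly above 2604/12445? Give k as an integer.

obs 1: x=1 → posterior Dirichlet(3/2, 14/3, 11/4)
obs 2: x=2 → posterior Dirichlet(3/2, 14/3, 15/4)
obs 3: x=0 → posterior Dirichlet(5/2, 14/3, 15/4)
obs 4: x=0 → posterior Dirichlet(7/2, 14/3, 15/4)
obs 5: x=2 → posterior Dirichlet(7/2, 14/3, 19/4)
obs 6: x=2 → posterior Dirichlet(7/2, 14/3, 23/4)
obs 7: x=2 → posterior Dirichlet(7/2, 14/3, 27/4)
obs 8: x=1 → posterior Dirichlet(7/2, 17/3, 27/4)
obs 9: x=2 → posterior Dirichlet(7/2, 17/3, 31/4)
obs 10: x=1 → posterior Dirichlet(7/2, 20/3, 31/4)
obs 11: x=0 → posterior Dirichlet(9/2, 20/3, 31/4)
obs 12: x=0 → posterior Dirichlet(11/2, 20/3, 31/4)
obs 13: x=2 → posterior Dirichlet(11/2, 20/3, 35/4)
obs 14: x=2 → posterior Dirichlet(11/2, 20/3, 39/4)

k = 3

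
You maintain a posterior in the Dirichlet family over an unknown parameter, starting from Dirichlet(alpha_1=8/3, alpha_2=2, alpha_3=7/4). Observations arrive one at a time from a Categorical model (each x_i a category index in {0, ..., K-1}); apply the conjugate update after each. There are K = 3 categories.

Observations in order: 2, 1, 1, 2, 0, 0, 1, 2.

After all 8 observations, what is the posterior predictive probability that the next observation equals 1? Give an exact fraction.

obs 1: x=2 → posterior Dirichlet(8/3, 2, 11/4)
obs 2: x=1 → posterior Dirichlet(8/3, 3, 11/4)
obs 3: x=1 → posterior Dirichlet(8/3, 4, 11/4)
obs 4: x=2 → posterior Dirichlet(8/3, 4, 15/4)
obs 5: x=0 → posterior Dirichlet(11/3, 4, 15/4)
obs 6: x=0 → posterior Dirichlet(14/3, 4, 15/4)
obs 7: x=1 → posterior Dirichlet(14/3, 5, 15/4)
obs 8: x=2 → posterior Dirichlet(14/3, 5, 19/4)

60/173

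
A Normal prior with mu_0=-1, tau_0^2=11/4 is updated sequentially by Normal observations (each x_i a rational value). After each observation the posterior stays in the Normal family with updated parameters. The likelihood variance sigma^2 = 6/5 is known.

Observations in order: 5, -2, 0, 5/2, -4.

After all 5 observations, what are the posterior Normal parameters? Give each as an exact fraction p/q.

obs 1: x=5 → posterior Normal(251/79, 66/79)
obs 2: x=-2 → posterior Normal(141/134, 33/67)
obs 3: x=0 → posterior Normal(47/63, 22/63)
obs 4: x=5/2 → posterior Normal(557/488, 33/122)
obs 5: x=-4 → posterior Normal(9/46, 66/299)

mu_0=9/46, tau_0^2=66/299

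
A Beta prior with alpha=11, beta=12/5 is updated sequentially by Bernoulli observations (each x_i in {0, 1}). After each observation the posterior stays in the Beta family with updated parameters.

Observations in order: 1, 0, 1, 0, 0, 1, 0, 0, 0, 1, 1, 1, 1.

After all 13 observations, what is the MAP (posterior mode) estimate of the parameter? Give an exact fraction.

85/122

obs 1: x=1 → posterior Beta(12, 12/5)
obs 2: x=0 → posterior Beta(12, 17/5)
obs 3: x=1 → posterior Beta(13, 17/5)
obs 4: x=0 → posterior Beta(13, 22/5)
obs 5: x=0 → posterior Beta(13, 27/5)
obs 6: x=1 → posterior Beta(14, 27/5)
obs 7: x=0 → posterior Beta(14, 32/5)
obs 8: x=0 → posterior Beta(14, 37/5)
obs 9: x=0 → posterior Beta(14, 42/5)
obs 10: x=1 → posterior Beta(15, 42/5)
obs 11: x=1 → posterior Beta(16, 42/5)
obs 12: x=1 → posterior Beta(17, 42/5)
obs 13: x=1 → posterior Beta(18, 42/5)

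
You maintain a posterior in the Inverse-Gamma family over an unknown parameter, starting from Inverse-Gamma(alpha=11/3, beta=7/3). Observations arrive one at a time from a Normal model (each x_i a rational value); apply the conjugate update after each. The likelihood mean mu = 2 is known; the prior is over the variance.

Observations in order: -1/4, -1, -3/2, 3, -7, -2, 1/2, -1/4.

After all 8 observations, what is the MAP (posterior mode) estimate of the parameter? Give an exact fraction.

obs 1: x=-1/4 → posterior Inverse-Gamma(25/6, 467/96)
obs 2: x=-1 → posterior Inverse-Gamma(14/3, 899/96)
obs 3: x=-3/2 → posterior Inverse-Gamma(31/6, 1487/96)
obs 4: x=3 → posterior Inverse-Gamma(17/3, 1535/96)
obs 5: x=-7 → posterior Inverse-Gamma(37/6, 5423/96)
obs 6: x=-2 → posterior Inverse-Gamma(20/3, 6191/96)
obs 7: x=1/2 → posterior Inverse-Gamma(43/6, 6299/96)
obs 8: x=-1/4 → posterior Inverse-Gamma(23/3, 3271/48)

3271/416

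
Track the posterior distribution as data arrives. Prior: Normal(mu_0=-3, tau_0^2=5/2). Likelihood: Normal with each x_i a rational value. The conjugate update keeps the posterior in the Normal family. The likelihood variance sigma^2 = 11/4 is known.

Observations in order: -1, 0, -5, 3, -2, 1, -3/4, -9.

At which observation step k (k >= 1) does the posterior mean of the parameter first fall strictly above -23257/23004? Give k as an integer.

k = 7

obs 1: x=-1 → posterior Normal(-43/21, 55/42)
obs 2: x=0 → posterior Normal(-43/31, 55/62)
obs 3: x=-5 → posterior Normal(-93/41, 55/82)
obs 4: x=3 → posterior Normal(-21/17, 55/102)
obs 5: x=-2 → posterior Normal(-83/61, 55/122)
obs 6: x=1 → posterior Normal(-73/71, 55/142)
obs 7: x=-3/4 → posterior Normal(-161/162, 55/162)
obs 8: x=-9 → posterior Normal(-341/182, 55/182)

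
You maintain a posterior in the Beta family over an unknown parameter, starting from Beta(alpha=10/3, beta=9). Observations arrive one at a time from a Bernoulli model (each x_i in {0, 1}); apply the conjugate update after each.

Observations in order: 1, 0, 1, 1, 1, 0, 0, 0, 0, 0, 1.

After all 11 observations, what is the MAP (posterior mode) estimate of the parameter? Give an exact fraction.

obs 1: x=1 → posterior Beta(13/3, 9)
obs 2: x=0 → posterior Beta(13/3, 10)
obs 3: x=1 → posterior Beta(16/3, 10)
obs 4: x=1 → posterior Beta(19/3, 10)
obs 5: x=1 → posterior Beta(22/3, 10)
obs 6: x=0 → posterior Beta(22/3, 11)
obs 7: x=0 → posterior Beta(22/3, 12)
obs 8: x=0 → posterior Beta(22/3, 13)
obs 9: x=0 → posterior Beta(22/3, 14)
obs 10: x=0 → posterior Beta(22/3, 15)
obs 11: x=1 → posterior Beta(25/3, 15)

11/32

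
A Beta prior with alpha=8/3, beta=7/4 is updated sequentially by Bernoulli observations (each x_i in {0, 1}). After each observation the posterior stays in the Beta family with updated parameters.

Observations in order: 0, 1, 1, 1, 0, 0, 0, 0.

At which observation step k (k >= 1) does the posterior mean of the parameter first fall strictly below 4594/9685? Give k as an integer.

obs 1: x=0 → posterior Beta(8/3, 11/4)
obs 2: x=1 → posterior Beta(11/3, 11/4)
obs 3: x=1 → posterior Beta(14/3, 11/4)
obs 4: x=1 → posterior Beta(17/3, 11/4)
obs 5: x=0 → posterior Beta(17/3, 15/4)
obs 6: x=0 → posterior Beta(17/3, 19/4)
obs 7: x=0 → posterior Beta(17/3, 23/4)
obs 8: x=0 → posterior Beta(17/3, 27/4)

k = 8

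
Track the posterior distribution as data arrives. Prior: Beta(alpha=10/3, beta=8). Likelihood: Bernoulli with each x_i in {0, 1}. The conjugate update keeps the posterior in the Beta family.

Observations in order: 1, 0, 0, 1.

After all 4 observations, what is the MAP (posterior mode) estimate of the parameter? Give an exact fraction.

obs 1: x=1 → posterior Beta(13/3, 8)
obs 2: x=0 → posterior Beta(13/3, 9)
obs 3: x=0 → posterior Beta(13/3, 10)
obs 4: x=1 → posterior Beta(16/3, 10)

13/40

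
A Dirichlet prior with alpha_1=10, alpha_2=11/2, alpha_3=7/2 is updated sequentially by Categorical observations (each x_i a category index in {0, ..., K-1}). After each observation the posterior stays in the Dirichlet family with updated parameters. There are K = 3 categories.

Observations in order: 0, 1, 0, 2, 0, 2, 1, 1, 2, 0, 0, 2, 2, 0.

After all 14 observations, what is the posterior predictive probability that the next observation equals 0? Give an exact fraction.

obs 1: x=0 → posterior Dirichlet(11, 11/2, 7/2)
obs 2: x=1 → posterior Dirichlet(11, 13/2, 7/2)
obs 3: x=0 → posterior Dirichlet(12, 13/2, 7/2)
obs 4: x=2 → posterior Dirichlet(12, 13/2, 9/2)
obs 5: x=0 → posterior Dirichlet(13, 13/2, 9/2)
obs 6: x=2 → posterior Dirichlet(13, 13/2, 11/2)
obs 7: x=1 → posterior Dirichlet(13, 15/2, 11/2)
obs 8: x=1 → posterior Dirichlet(13, 17/2, 11/2)
obs 9: x=2 → posterior Dirichlet(13, 17/2, 13/2)
obs 10: x=0 → posterior Dirichlet(14, 17/2, 13/2)
obs 11: x=0 → posterior Dirichlet(15, 17/2, 13/2)
obs 12: x=2 → posterior Dirichlet(15, 17/2, 15/2)
obs 13: x=2 → posterior Dirichlet(15, 17/2, 17/2)
obs 14: x=0 → posterior Dirichlet(16, 17/2, 17/2)

16/33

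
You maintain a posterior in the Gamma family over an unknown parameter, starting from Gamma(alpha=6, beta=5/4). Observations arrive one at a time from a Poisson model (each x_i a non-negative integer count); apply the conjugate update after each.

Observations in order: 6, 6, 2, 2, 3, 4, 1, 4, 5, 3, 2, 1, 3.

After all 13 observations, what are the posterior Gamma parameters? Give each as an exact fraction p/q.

alpha=48, beta=57/4

obs 1: x=6 → posterior Gamma(12, 9/4)
obs 2: x=6 → posterior Gamma(18, 13/4)
obs 3: x=2 → posterior Gamma(20, 17/4)
obs 4: x=2 → posterior Gamma(22, 21/4)
obs 5: x=3 → posterior Gamma(25, 25/4)
obs 6: x=4 → posterior Gamma(29, 29/4)
obs 7: x=1 → posterior Gamma(30, 33/4)
obs 8: x=4 → posterior Gamma(34, 37/4)
obs 9: x=5 → posterior Gamma(39, 41/4)
obs 10: x=3 → posterior Gamma(42, 45/4)
obs 11: x=2 → posterior Gamma(44, 49/4)
obs 12: x=1 → posterior Gamma(45, 53/4)
obs 13: x=3 → posterior Gamma(48, 57/4)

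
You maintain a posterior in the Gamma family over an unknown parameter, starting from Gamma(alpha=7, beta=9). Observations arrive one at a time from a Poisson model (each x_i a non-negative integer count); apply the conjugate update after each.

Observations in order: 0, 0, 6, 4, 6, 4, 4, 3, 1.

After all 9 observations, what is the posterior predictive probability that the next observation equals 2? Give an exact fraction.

54184893994971620388532343369093342057107292160/206007596521214410095208558252435839890349094339

obs 1: x=0 → posterior Gamma(7, 10)
obs 2: x=0 → posterior Gamma(7, 11)
obs 3: x=6 → posterior Gamma(13, 12)
obs 4: x=4 → posterior Gamma(17, 13)
obs 5: x=6 → posterior Gamma(23, 14)
obs 6: x=4 → posterior Gamma(27, 15)
obs 7: x=4 → posterior Gamma(31, 16)
obs 8: x=3 → posterior Gamma(34, 17)
obs 9: x=1 → posterior Gamma(35, 18)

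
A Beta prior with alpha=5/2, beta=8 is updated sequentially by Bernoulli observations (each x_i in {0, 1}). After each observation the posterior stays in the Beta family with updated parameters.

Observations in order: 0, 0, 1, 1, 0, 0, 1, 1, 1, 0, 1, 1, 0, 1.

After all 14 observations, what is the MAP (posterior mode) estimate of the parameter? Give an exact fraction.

obs 1: x=0 → posterior Beta(5/2, 9)
obs 2: x=0 → posterior Beta(5/2, 10)
obs 3: x=1 → posterior Beta(7/2, 10)
obs 4: x=1 → posterior Beta(9/2, 10)
obs 5: x=0 → posterior Beta(9/2, 11)
obs 6: x=0 → posterior Beta(9/2, 12)
obs 7: x=1 → posterior Beta(11/2, 12)
obs 8: x=1 → posterior Beta(13/2, 12)
obs 9: x=1 → posterior Beta(15/2, 12)
obs 10: x=0 → posterior Beta(15/2, 13)
obs 11: x=1 → posterior Beta(17/2, 13)
obs 12: x=1 → posterior Beta(19/2, 13)
obs 13: x=0 → posterior Beta(19/2, 14)
obs 14: x=1 → posterior Beta(21/2, 14)

19/45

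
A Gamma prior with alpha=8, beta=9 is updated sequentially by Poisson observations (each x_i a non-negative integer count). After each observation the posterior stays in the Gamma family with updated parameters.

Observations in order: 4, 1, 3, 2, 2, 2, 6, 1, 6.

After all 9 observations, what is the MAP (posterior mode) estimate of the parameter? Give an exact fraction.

obs 1: x=4 → posterior Gamma(12, 10)
obs 2: x=1 → posterior Gamma(13, 11)
obs 3: x=3 → posterior Gamma(16, 12)
obs 4: x=2 → posterior Gamma(18, 13)
obs 5: x=2 → posterior Gamma(20, 14)
obs 6: x=2 → posterior Gamma(22, 15)
obs 7: x=6 → posterior Gamma(28, 16)
obs 8: x=1 → posterior Gamma(29, 17)
obs 9: x=6 → posterior Gamma(35, 18)

17/9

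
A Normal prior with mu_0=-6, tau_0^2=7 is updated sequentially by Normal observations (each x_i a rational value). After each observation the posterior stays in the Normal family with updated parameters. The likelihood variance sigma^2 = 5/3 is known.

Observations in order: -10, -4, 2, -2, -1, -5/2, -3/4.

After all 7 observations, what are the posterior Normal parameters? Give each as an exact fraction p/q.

obs 1: x=-10 → posterior Normal(-120/13, 35/26)
obs 2: x=-4 → posterior Normal(-324/47, 35/47)
obs 3: x=2 → posterior Normal(-141/34, 35/68)
obs 4: x=-2 → posterior Normal(-324/89, 35/89)
obs 5: x=-1 → posterior Normal(-69/22, 7/22)
obs 6: x=-5/2 → posterior Normal(-795/262, 35/131)
obs 7: x=-3/4 → posterior Normal(-87/32, 35/152)

mu_0=-87/32, tau_0^2=35/152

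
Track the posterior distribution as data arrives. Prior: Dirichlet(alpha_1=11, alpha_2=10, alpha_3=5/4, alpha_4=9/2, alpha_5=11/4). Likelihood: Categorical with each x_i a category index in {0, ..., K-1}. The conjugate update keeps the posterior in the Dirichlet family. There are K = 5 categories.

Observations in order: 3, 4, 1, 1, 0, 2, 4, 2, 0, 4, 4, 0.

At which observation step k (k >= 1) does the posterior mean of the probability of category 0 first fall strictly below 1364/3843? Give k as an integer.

k = 2

obs 1: x=3 → posterior Dirichlet(11, 10, 5/4, 11/2, 11/4)
obs 2: x=4 → posterior Dirichlet(11, 10, 5/4, 11/2, 15/4)
obs 3: x=1 → posterior Dirichlet(11, 11, 5/4, 11/2, 15/4)
obs 4: x=1 → posterior Dirichlet(11, 12, 5/4, 11/2, 15/4)
obs 5: x=0 → posterior Dirichlet(12, 12, 5/4, 11/2, 15/4)
obs 6: x=2 → posterior Dirichlet(12, 12, 9/4, 11/2, 15/4)
obs 7: x=4 → posterior Dirichlet(12, 12, 9/4, 11/2, 19/4)
obs 8: x=2 → posterior Dirichlet(12, 12, 13/4, 11/2, 19/4)
obs 9: x=0 → posterior Dirichlet(13, 12, 13/4, 11/2, 19/4)
obs 10: x=4 → posterior Dirichlet(13, 12, 13/4, 11/2, 23/4)
obs 11: x=4 → posterior Dirichlet(13, 12, 13/4, 11/2, 27/4)
obs 12: x=0 → posterior Dirichlet(14, 12, 13/4, 11/2, 27/4)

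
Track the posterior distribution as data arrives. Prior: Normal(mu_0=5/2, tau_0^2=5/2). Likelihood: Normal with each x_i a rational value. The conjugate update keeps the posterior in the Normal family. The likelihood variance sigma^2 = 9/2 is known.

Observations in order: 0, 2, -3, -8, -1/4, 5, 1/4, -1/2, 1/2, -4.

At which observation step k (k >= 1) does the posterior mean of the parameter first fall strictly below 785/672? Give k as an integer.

obs 1: x=0 → posterior Normal(45/28, 45/28)
obs 2: x=2 → posterior Normal(65/38, 45/38)
obs 3: x=-3 → posterior Normal(35/48, 15/16)
obs 4: x=-8 → posterior Normal(-45/58, 45/58)
obs 5: x=-1/4 → posterior Normal(-95/136, 45/68)
obs 6: x=5 → posterior Normal(5/156, 15/26)
obs 7: x=1/4 → posterior Normal(5/88, 45/88)
obs 8: x=-1/2 → posterior Normal(0, 45/98)
obs 9: x=1/2 → posterior Normal(5/108, 5/12)
obs 10: x=-4 → posterior Normal(-35/118, 45/118)

k = 3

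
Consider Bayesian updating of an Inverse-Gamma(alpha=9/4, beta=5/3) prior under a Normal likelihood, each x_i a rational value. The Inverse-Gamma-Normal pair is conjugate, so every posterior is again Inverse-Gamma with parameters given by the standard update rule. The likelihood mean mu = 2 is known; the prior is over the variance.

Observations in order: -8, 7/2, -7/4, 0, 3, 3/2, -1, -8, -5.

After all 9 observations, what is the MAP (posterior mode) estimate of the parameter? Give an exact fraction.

13579/744

obs 1: x=-8 → posterior Inverse-Gamma(11/4, 155/3)
obs 2: x=7/2 → posterior Inverse-Gamma(13/4, 1267/24)
obs 3: x=-7/4 → posterior Inverse-Gamma(15/4, 5743/96)
obs 4: x=0 → posterior Inverse-Gamma(17/4, 5935/96)
obs 5: x=3 → posterior Inverse-Gamma(19/4, 5983/96)
obs 6: x=3/2 → posterior Inverse-Gamma(21/4, 5995/96)
obs 7: x=-1 → posterior Inverse-Gamma(23/4, 6427/96)
obs 8: x=-8 → posterior Inverse-Gamma(25/4, 11227/96)
obs 9: x=-5 → posterior Inverse-Gamma(27/4, 13579/96)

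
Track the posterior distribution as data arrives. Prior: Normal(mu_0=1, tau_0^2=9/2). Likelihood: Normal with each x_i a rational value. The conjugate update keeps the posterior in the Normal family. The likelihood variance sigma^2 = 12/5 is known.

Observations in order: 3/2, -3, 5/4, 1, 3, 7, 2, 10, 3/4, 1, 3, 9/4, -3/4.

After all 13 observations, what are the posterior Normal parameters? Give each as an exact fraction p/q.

obs 1: x=3/2 → posterior Normal(61/46, 36/23)
obs 2: x=-3 → posterior Normal(-29/76, 18/19)
obs 3: x=5/4 → posterior Normal(17/212, 36/53)
obs 4: x=1 → posterior Normal(77/272, 9/17)
obs 5: x=3 → posterior Normal(257/332, 36/83)
obs 6: x=7 → posterior Normal(677/392, 18/49)
obs 7: x=2 → posterior Normal(797/452, 36/113)
obs 8: x=10 → posterior Normal(1397/512, 9/32)
obs 9: x=3/4 → posterior Normal(721/286, 36/143)
obs 10: x=1 → posterior Normal(751/316, 18/79)
obs 11: x=3 → posterior Normal(841/346, 36/173)
obs 12: x=9/4 → posterior Normal(1817/752, 9/47)
obs 13: x=-3/4 → posterior Normal(443/203, 36/203)

mu_0=443/203, tau_0^2=36/203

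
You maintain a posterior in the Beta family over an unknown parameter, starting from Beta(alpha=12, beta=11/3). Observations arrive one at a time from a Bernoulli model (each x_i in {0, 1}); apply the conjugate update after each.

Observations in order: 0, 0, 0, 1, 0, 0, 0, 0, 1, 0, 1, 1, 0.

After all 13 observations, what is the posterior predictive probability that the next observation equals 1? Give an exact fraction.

24/43

obs 1: x=0 → posterior Beta(12, 14/3)
obs 2: x=0 → posterior Beta(12, 17/3)
obs 3: x=0 → posterior Beta(12, 20/3)
obs 4: x=1 → posterior Beta(13, 20/3)
obs 5: x=0 → posterior Beta(13, 23/3)
obs 6: x=0 → posterior Beta(13, 26/3)
obs 7: x=0 → posterior Beta(13, 29/3)
obs 8: x=0 → posterior Beta(13, 32/3)
obs 9: x=1 → posterior Beta(14, 32/3)
obs 10: x=0 → posterior Beta(14, 35/3)
obs 11: x=1 → posterior Beta(15, 35/3)
obs 12: x=1 → posterior Beta(16, 35/3)
obs 13: x=0 → posterior Beta(16, 38/3)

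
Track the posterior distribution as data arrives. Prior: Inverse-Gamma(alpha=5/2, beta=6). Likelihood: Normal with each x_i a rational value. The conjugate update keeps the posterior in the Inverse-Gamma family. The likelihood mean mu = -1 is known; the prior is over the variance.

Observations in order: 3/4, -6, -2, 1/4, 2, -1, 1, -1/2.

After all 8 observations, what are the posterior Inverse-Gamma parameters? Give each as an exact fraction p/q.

alpha=13/2, beta=447/16

obs 1: x=3/4 → posterior Inverse-Gamma(3, 241/32)
obs 2: x=-6 → posterior Inverse-Gamma(7/2, 641/32)
obs 3: x=-2 → posterior Inverse-Gamma(4, 657/32)
obs 4: x=1/4 → posterior Inverse-Gamma(9/2, 341/16)
obs 5: x=2 → posterior Inverse-Gamma(5, 413/16)
obs 6: x=-1 → posterior Inverse-Gamma(11/2, 413/16)
obs 7: x=1 → posterior Inverse-Gamma(6, 445/16)
obs 8: x=-1/2 → posterior Inverse-Gamma(13/2, 447/16)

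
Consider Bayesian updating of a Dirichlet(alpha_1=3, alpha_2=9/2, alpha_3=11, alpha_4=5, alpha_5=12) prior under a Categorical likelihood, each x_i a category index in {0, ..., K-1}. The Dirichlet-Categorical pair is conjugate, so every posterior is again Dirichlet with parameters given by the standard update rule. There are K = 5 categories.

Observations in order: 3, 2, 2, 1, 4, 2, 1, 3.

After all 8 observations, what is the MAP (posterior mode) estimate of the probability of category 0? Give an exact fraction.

obs 1: x=3 → posterior Dirichlet(3, 9/2, 11, 6, 12)
obs 2: x=2 → posterior Dirichlet(3, 9/2, 12, 6, 12)
obs 3: x=2 → posterior Dirichlet(3, 9/2, 13, 6, 12)
obs 4: x=1 → posterior Dirichlet(3, 11/2, 13, 6, 12)
obs 5: x=4 → posterior Dirichlet(3, 11/2, 13, 6, 13)
obs 6: x=2 → posterior Dirichlet(3, 11/2, 14, 6, 13)
obs 7: x=1 → posterior Dirichlet(3, 13/2, 14, 6, 13)
obs 8: x=3 → posterior Dirichlet(3, 13/2, 14, 7, 13)

4/77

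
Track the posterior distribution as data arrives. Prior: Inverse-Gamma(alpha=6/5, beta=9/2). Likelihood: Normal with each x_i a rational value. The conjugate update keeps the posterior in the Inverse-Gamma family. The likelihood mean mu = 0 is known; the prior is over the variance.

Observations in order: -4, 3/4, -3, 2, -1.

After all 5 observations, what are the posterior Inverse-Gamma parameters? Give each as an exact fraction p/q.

obs 1: x=-4 → posterior Inverse-Gamma(17/10, 25/2)
obs 2: x=3/4 → posterior Inverse-Gamma(11/5, 409/32)
obs 3: x=-3 → posterior Inverse-Gamma(27/10, 553/32)
obs 4: x=2 → posterior Inverse-Gamma(16/5, 617/32)
obs 5: x=-1 → posterior Inverse-Gamma(37/10, 633/32)

alpha=37/10, beta=633/32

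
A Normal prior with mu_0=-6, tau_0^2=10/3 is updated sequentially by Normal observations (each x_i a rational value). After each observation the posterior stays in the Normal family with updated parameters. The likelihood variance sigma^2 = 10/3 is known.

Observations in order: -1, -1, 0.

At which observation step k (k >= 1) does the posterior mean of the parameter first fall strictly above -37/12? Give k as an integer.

obs 1: x=-1 → posterior Normal(-7/2, 5/3)
obs 2: x=-1 → posterior Normal(-8/3, 10/9)
obs 3: x=0 → posterior Normal(-2, 5/6)

k = 2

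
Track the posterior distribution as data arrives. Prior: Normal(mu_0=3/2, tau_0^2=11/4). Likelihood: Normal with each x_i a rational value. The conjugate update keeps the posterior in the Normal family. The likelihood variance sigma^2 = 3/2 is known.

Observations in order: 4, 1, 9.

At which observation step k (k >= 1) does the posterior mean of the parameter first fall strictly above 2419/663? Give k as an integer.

obs 1: x=4 → posterior Normal(53/17, 33/34)
obs 2: x=1 → posterior Normal(16/7, 33/56)
obs 3: x=9 → posterior Normal(163/39, 11/26)

k = 3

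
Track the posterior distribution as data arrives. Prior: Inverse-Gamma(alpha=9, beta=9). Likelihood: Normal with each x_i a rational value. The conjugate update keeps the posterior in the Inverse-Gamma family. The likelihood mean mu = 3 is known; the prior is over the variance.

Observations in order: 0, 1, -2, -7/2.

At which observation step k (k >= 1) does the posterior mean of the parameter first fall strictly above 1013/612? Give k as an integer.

obs 1: x=0 → posterior Inverse-Gamma(19/2, 27/2)
obs 2: x=1 → posterior Inverse-Gamma(10, 31/2)
obs 3: x=-2 → posterior Inverse-Gamma(21/2, 28)
obs 4: x=-7/2 → posterior Inverse-Gamma(11, 393/8)

k = 2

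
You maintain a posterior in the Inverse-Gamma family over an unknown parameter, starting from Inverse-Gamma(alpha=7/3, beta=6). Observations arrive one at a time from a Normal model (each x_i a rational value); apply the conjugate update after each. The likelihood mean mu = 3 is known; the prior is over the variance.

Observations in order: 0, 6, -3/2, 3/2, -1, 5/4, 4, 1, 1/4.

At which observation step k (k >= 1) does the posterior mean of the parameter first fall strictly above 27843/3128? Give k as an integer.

k = 5

obs 1: x=0 → posterior Inverse-Gamma(17/6, 21/2)
obs 2: x=6 → posterior Inverse-Gamma(10/3, 15)
obs 3: x=-3/2 → posterior Inverse-Gamma(23/6, 201/8)
obs 4: x=3/2 → posterior Inverse-Gamma(13/3, 105/4)
obs 5: x=-1 → posterior Inverse-Gamma(29/6, 137/4)
obs 6: x=5/4 → posterior Inverse-Gamma(16/3, 1145/32)
obs 7: x=4 → posterior Inverse-Gamma(35/6, 1161/32)
obs 8: x=1 → posterior Inverse-Gamma(19/3, 1225/32)
obs 9: x=1/4 → posterior Inverse-Gamma(41/6, 673/16)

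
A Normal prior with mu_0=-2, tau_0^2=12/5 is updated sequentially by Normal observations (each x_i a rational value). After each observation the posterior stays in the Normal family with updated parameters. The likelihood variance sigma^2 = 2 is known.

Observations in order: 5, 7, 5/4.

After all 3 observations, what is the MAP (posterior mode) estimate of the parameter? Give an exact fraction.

139/46

obs 1: x=5 → posterior Normal(20/11, 12/11)
obs 2: x=7 → posterior Normal(62/17, 12/17)
obs 3: x=5/4 → posterior Normal(139/46, 12/23)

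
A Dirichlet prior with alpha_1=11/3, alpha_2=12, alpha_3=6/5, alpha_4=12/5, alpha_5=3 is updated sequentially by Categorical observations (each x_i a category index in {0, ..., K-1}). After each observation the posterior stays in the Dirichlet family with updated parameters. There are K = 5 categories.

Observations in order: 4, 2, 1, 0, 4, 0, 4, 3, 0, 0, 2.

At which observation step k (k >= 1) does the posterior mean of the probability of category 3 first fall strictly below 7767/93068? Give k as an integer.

obs 1: x=4 → posterior Dirichlet(11/3, 12, 6/5, 12/5, 4)
obs 2: x=2 → posterior Dirichlet(11/3, 12, 11/5, 12/5, 4)
obs 3: x=1 → posterior Dirichlet(11/3, 13, 11/5, 12/5, 4)
obs 4: x=0 → posterior Dirichlet(14/3, 13, 11/5, 12/5, 4)
obs 5: x=4 → posterior Dirichlet(14/3, 13, 11/5, 12/5, 5)
obs 6: x=0 → posterior Dirichlet(17/3, 13, 11/5, 12/5, 5)
obs 7: x=4 → posterior Dirichlet(17/3, 13, 11/5, 12/5, 6)
obs 8: x=3 → posterior Dirichlet(17/3, 13, 11/5, 17/5, 6)
obs 9: x=0 → posterior Dirichlet(20/3, 13, 11/5, 17/5, 6)
obs 10: x=0 → posterior Dirichlet(23/3, 13, 11/5, 17/5, 6)
obs 11: x=2 → posterior Dirichlet(23/3, 13, 16/5, 17/5, 6)

k = 7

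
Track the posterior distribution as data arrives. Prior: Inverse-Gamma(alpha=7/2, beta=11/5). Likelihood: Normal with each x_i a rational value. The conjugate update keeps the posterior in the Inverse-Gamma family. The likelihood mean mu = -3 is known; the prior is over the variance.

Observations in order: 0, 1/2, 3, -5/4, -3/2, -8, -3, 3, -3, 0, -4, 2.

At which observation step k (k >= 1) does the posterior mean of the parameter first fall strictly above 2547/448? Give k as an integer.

obs 1: x=0 → posterior Inverse-Gamma(4, 67/10)
obs 2: x=1/2 → posterior Inverse-Gamma(9/2, 513/40)
obs 3: x=3 → posterior Inverse-Gamma(5, 1233/40)
obs 4: x=-5/4 → posterior Inverse-Gamma(11/2, 5177/160)
obs 5: x=-3/2 → posterior Inverse-Gamma(6, 5357/160)
obs 6: x=-8 → posterior Inverse-Gamma(13/2, 7357/160)
obs 7: x=-3 → posterior Inverse-Gamma(7, 7357/160)
obs 8: x=3 → posterior Inverse-Gamma(15/2, 10237/160)
obs 9: x=-3 → posterior Inverse-Gamma(8, 10237/160)
obs 10: x=0 → posterior Inverse-Gamma(17/2, 10957/160)
obs 11: x=-4 → posterior Inverse-Gamma(9, 11037/160)
obs 12: x=2 → posterior Inverse-Gamma(19/2, 13037/160)

k = 3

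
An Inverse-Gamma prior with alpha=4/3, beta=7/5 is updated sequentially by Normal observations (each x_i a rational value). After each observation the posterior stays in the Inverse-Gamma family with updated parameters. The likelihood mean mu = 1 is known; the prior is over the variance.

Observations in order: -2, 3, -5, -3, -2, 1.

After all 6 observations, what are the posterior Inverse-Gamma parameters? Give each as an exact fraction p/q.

obs 1: x=-2 → posterior Inverse-Gamma(11/6, 59/10)
obs 2: x=3 → posterior Inverse-Gamma(7/3, 79/10)
obs 3: x=-5 → posterior Inverse-Gamma(17/6, 259/10)
obs 4: x=-3 → posterior Inverse-Gamma(10/3, 339/10)
obs 5: x=-2 → posterior Inverse-Gamma(23/6, 192/5)
obs 6: x=1 → posterior Inverse-Gamma(13/3, 192/5)

alpha=13/3, beta=192/5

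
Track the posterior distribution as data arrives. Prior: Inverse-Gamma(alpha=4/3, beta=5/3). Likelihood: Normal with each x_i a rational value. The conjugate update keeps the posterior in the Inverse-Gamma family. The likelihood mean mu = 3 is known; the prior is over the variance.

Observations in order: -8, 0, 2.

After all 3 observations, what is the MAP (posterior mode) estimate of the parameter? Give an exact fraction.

403/23

obs 1: x=-8 → posterior Inverse-Gamma(11/6, 373/6)
obs 2: x=0 → posterior Inverse-Gamma(7/3, 200/3)
obs 3: x=2 → posterior Inverse-Gamma(17/6, 403/6)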